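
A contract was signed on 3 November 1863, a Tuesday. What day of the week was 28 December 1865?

Day-of-year of November 3, 1863: 307.
Day-of-year of December 28, 1865: 362.
1863 has 365 days, so 365 − 307 = 58 days remain in 1863.
Full years: 1864: 366. Sum = 366.
Total: 58 + 366 + 362 = 786 days.
786 mod 7 = 2, so 2 days after Tuesday is Thursday.

Thursday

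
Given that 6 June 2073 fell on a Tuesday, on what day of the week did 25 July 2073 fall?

Tuesday

June 2073: 30 − 6 = 24 days remain.
July 1–25, 2073: 25 days.
Total: 24 + 25 = 49 days.
49 is a multiple of 7, so 25 July 2073 falls on the same weekday: Tuesday.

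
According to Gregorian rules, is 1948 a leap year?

Yes

1948 is a leap year.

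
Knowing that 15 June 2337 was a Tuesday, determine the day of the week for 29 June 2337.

Tuesday

Within June 2337: 29 − 15 = 14 days.
14 is a multiple of 7, so 29 June 2337 falls on the same weekday: Tuesday.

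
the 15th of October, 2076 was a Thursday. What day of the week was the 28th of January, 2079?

October 15, 2076 → October 15, 2077: 365 days.
October 15, 2077 → October 15, 2078: 365 days.
October 2078: 31 − 15 = 16 days remain.
Then November (30), December (31): 30 + 31 = 61 days.
January 1–28, 2079: 28 days.
Residual: 105 days.
Total: 835 days.
835 mod 7 = 2, so 2 days after Thursday is Saturday.

Saturday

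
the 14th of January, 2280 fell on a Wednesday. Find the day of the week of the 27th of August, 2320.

Friday

Day-of-year of January 14, 2280: 14.
Day-of-year of August 27, 2320: 240.
2280 has 366 days, so 366 − 14 = 352 days remain in 2280.
Full years 2281–2319: 31 common + 8 leap = 31×365 + 8×366 = 14243 days.
Total: 352 + 14243 + 240 = 14835 days.
14835 mod 7 = 2, so 2 days after Wednesday is Friday.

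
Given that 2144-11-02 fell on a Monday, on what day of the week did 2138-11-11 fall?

Tuesday

Count forward from the earlier date (November 11, 2138) to the later (November 2, 2144):
Day-of-year of November 11, 2138: 315.
Day-of-year of November 2, 2144: 307.
2138 has 365 days, so 365 − 315 = 50 days remain in 2138.
Full years: 2139: 365; 2140: 366; 2141: 365; 2142: 365; 2143: 365. Sum = 1826.
Total: 50 + 1826 + 307 = 2183 days.
2183 mod 7 = 6, so 6 days before Monday is Tuesday.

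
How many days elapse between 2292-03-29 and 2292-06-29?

92

March 2292: 31 − 29 = 2 days remain.
Then April (30), May (31): 30 + 31 = 61 days.
June 1–29, 2292: 29 days.
Total: 2 + 61 + 29 = 92 days.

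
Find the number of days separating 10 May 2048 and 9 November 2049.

Day-of-year of May 10, 2048: 131.
Day-of-year of November 9, 2049: 313.
2048 has 366 days, so 366 − 131 = 235 days remain in 2048.
Total: 235 + 313 = 548 days.

548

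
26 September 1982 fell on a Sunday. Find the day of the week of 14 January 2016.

From September 26, 1982 to September 26, 2015: 33 years, of which 8 contain a Feb 29 — 25×365 + 8×366 = 12053 days.
(2000 is a leap year (divisible by 400).)
September 2015: 30 − 26 = 4 days remain.
Then October (31), November (30), December (31): 31 + 30 + 31 = 92 days.
January 1–14, 2016: 14 days.
Residual: 110 days.
Total: 12163 days.
12163 mod 7 = 4, so 4 days after Sunday is Thursday.

Thursday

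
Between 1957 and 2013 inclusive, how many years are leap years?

Years divisible by 4: 1960, 1964, …, 2012 — 14 in all.
2000 is divisible by 400, so still leap.
No century exceptions apply. Count: 14.

14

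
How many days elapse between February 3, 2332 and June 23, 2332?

141

February 2332: 29 − 3 = 26 days remain (2332 is a leap year, so February has 29 days).
Then March (31), April (30), May (31): 31 + 30 + 31 = 92 days.
June 1–23, 2332: 23 days.
Total: 26 + 92 + 23 = 141 days.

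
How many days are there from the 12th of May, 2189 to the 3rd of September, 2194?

1940

May 12, 2189 → May 12, 2190: 365 days.
May 12, 2190 → May 12, 2191: 365 days.
May 12, 2191 → May 12, 2192: 366 days (2192 is a leap year).
May 12, 2192 → May 12, 2193: 365 days.
May 12, 2193 → May 12, 2194: 365 days.
May 2194: 31 − 12 = 19 days remain.
Then June (30), July (31), August (31): 30 + 31 + 31 = 92 days.
September 1–3, 2194: 3 days.
Residual: 114 days.
Total: 1940 days.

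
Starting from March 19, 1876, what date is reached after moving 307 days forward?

January 20, 1877

Count 307 days after March 19, 1876:
March 1876: 31 − 19 = 12 days remain.
Then 9 full months totalling 275 days.
January 1–20, 1877: 20 days.
Residual: 307 days.
Total: 307 days.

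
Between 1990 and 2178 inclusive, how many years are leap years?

46

Years divisible by 4: 1992, 1996, …, 2176 — 47 in all.
Of these, 2100 is divisible by 100 but not 400, so not leap.
2000 is divisible by 400, so still leap.
Leap years: 47 − 1 = 46.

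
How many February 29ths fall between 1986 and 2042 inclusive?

Years divisible by 4: 1988, 1992, …, 2040 — 14 in all.
2000 is divisible by 400, so still leap.
No century exceptions apply. Count: 14.

14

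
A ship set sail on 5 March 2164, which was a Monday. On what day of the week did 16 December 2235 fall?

Day-of-year of March 5, 2164: 65.
Day-of-year of December 16, 2235: 350.
2164 has 366 days, so 366 − 65 = 301 days remain in 2164.
Full years 2165–2234: 54 common + 16 leap = 54×365 + 16×366 = 25566 days.
Total: 301 + 25566 + 350 = 26217 days.
26217 mod 7 = 2, so 2 days after Monday is Wednesday.

Wednesday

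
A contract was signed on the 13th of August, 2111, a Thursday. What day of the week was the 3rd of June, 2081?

Tuesday

Count forward from the earlier date (June 3, 2081) to the later (August 13, 2111):
Day-of-year of June 3, 2081: 154.
Day-of-year of August 13, 2111: 225.
2081 has 365 days, so 365 − 154 = 211 days remain in 2081.
Full years 2082–2110: 23 common + 6 leap = 23×365 + 6×366 = 10591 days.
Total: 211 + 10591 + 225 = 11027 days.
11027 mod 7 = 2, so 2 days before Thursday is Tuesday.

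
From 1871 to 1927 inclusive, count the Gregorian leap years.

13

Years divisible by 4: 1872, 1876, …, 1924 — 14 in all.
Of these, 1900 is divisible by 100 but not 400, so not leap.
Leap years: 14 − 1 = 13.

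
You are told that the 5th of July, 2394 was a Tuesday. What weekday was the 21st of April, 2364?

Tuesday

Count forward from the earlier date (April 21, 2364) to the later (July 5, 2394):
From April 21, 2364 to April 21, 2394: 30 years, of which 7 contain a Feb 29 — 23×365 + 7×366 = 10957 days.
April 2394: 30 − 21 = 9 days remain.
Then May (31), June (30): 31 + 30 = 61 days.
July 1–5, 2394: 5 days.
Residual: 75 days.
Total: 11032 days.
11032 is a multiple of 7, so the 21st of April, 2364 falls on the same weekday: Tuesday.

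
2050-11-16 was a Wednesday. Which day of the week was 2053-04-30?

November 16, 2050 → November 16, 2051: 365 days.
November 16, 2051 → November 16, 2052: 366 days (2052 is a leap year).
November 2052: 30 − 16 = 14 days remain.
Then December (31), January (31), February 2053 (28), March (31): 31 + 31 + 28 + 31 = 121 days.
April 1–30, 2053: 30 days.
Residual: 165 days.
Total: 896 days.
896 is a multiple of 7, so 2053-04-30 falls on the same weekday: Wednesday.

Wednesday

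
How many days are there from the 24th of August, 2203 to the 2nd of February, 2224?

7467

Day-of-year of August 24, 2203: 236.
Day-of-year of February 2, 2224: 33.
2203 has 365 days, so 365 − 236 = 129 days remain in 2203.
Full years 2204–2223: 15 common + 5 leap = 15×365 + 5×366 = 7305 days.
Total: 129 + 7305 + 33 = 7467 days.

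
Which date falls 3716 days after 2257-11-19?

2268-01-22

Count 3716 days after November 19, 2257:
From November 19, 2257 to November 19, 2267: 10 years, of which 2 contain a Feb 29 — 8×365 + 2×366 = 3652 days.
November 2267: 30 − 19 = 11 days remain.
Then December (31): 31 days.
January 1–22, 2268: 22 days.
Residual: 64 days.
Total: 3716 days.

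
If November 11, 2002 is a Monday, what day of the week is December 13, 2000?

Wednesday

Count forward from the earlier date (December 13, 2000) to the later (November 11, 2002):
Day-of-year of December 13, 2000: 348.
Day-of-year of November 11, 2002: 315.
2000 has 366 days, so 366 − 348 = 18 days remain in 2000.
Full years: 2001: 365. Sum = 365.
Total: 18 + 365 + 315 = 698 days.
698 mod 7 = 5, so 5 days before Monday is Wednesday.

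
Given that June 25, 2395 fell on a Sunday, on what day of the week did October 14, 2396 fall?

June 2395: 30 − 25 = 5 days remain.
Then 15 full months totalling 458 days.
October 1–14, 2396: 14 days.
Total: 5 + 458 + 14 = 477 days.
477 mod 7 = 1, so 1 day after Sunday is Monday.

Monday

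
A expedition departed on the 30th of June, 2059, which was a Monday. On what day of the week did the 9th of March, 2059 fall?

Sunday

Count forward from the earlier date (March 9, 2059) to the later (June 30, 2059):
March 2059: 31 − 9 = 22 days remain.
Then April (30), May (31): 30 + 31 = 61 days.
June 1–30, 2059: 30 days.
Total: 22 + 61 + 30 = 113 days.
113 mod 7 = 1, so 1 day before Monday is Sunday.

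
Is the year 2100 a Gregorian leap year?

2100 is not a leap year (divisible by 100 but not 400).

No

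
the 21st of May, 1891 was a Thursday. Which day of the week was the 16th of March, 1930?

Day-of-year of May 21, 1891: 141.
Day-of-year of March 16, 1930: 75.
1891 has 365 days, so 365 − 141 = 224 days remain in 1891.
Full years 1892–1929: 29 common + 9 leap = 29×365 + 9×366 = 13879 days.
Total: 224 + 13879 + 75 = 14178 days.
14178 mod 7 = 3, so 3 days after Thursday is Sunday.

Sunday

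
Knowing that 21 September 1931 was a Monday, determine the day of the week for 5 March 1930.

Wednesday

Count forward from the earlier date (March 5, 1930) to the later (September 21, 1931):
March 5, 1930 → March 5, 1931: 365 days.
March 1931: 31 − 5 = 26 days remain.
Then April (30), May (31), June (30), July (31), August (31): 30 + 31 + 30 + 31 + 31 = 153 days.
September 1–21, 1931: 21 days.
Residual: 200 days.
Total: 565 days.
565 mod 7 = 5, so 5 days before Monday is Wednesday.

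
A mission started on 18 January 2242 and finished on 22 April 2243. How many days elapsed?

459

January 18, 2242 → January 18, 2243: 365 days.
January 2243: 31 − 18 = 13 days remain.
Then February 2243 (28), March (31): 28 + 31 = 59 days.
April 1–22, 2243: 22 days.
Residual: 94 days.
Total: 459 days.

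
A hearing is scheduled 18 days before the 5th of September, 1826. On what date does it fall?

the 18th of August, 1826

Count 18 days before September 5, 1826:
August 1826: 31 − 18 = 13 days remain.
September 1–5, 1826: 5 days.
Total: 13 + 5 = 18 days.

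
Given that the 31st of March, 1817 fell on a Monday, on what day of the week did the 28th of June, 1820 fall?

March 31, 1817 → March 31, 1818: 365 days.
March 31, 1818 → March 31, 1819: 365 days.
March 31, 1819 → March 31, 1820: 366 days (1820 is a leap year).
March 1820: 31 − 31 = 0 days remain.
Then April (30), May (31): 30 + 31 = 61 days.
June 1–28, 1820: 28 days.
Residual: 89 days.
Total: 1185 days.
1185 mod 7 = 2, so 2 days after Monday is Wednesday.

Wednesday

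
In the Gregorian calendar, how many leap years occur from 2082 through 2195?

Years divisible by 4: 2084, 2088, …, 2192 — 28 in all.
Of these, 2100 is divisible by 100 but not 400, so not leap.
Leap years: 28 − 1 = 27.

27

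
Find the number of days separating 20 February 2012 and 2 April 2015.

1137

Day-of-year of February 20, 2012: 51.
Day-of-year of April 2, 2015: 92.
2012 has 366 days, so 366 − 51 = 315 days remain in 2012.
Full years: 2013: 365; 2014: 365. Sum = 730.
Total: 315 + 730 + 92 = 1137 days.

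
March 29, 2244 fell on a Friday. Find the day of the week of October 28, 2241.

Thursday

Count forward from the earlier date (October 28, 2241) to the later (March 29, 2244):
Day-of-year of October 28, 2241: 301.
Day-of-year of March 29, 2244: 89.
2241 has 365 days, so 365 − 301 = 64 days remain in 2241.
Full years: 2242: 365; 2243: 365. Sum = 730.
Total: 64 + 730 + 89 = 883 days.
883 mod 7 = 1, so 1 day before Friday is Thursday.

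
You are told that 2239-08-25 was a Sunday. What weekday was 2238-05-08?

Count forward from the earlier date (May 8, 2238) to the later (August 25, 2239):
May 2238: 31 − 8 = 23 days remain.
Then 14 full months totalling 426 days.
August 1–25, 2239: 25 days.
Total: 23 + 426 + 25 = 474 days.
474 mod 7 = 5, so 5 days before Sunday is Tuesday.

Tuesday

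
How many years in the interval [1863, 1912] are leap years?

12

Years divisible by 4: 1864, 1868, …, 1912 — 13 in all.
Of these, 1900 is divisible by 100 but not 400, so not leap.
Leap years: 13 − 1 = 12.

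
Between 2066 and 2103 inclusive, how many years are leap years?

8

Years divisible by 4 in [2066, 2103]: 2068, 2072, 2076, 2080, 2084, 2088, 2092, 2096, 2100.
Of these, 2100 is divisible by 100 but not 400, so not leap.
Leap years: 9 − 1 = 8.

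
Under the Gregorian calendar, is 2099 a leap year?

No

2099 is not a leap year.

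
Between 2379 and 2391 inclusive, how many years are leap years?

3

Years divisible by 4 in [2379, 2391]: 2380, 2384, 2388.
No century exceptions apply. Count: 3.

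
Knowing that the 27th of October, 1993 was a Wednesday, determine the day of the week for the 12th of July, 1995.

Wednesday

October 27, 1993 → October 27, 1994: 365 days.
October 1994: 31 − 27 = 4 days remain.
Then November (30), December (31), January (31), February 1995 (28), March (31), April (30), May (31), June (30): 30 + 31 + 31 + 28 + 31 + 30 + 31 + 30 = 242 days.
July 1–12, 1995: 12 days.
Residual: 258 days.
Total: 623 days.
623 is a multiple of 7, so the 12th of July, 1995 falls on the same weekday: Wednesday.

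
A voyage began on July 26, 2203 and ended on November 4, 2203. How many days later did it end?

101

July 2203: 31 − 26 = 5 days remain.
Then August (31), September (30), October (31): 31 + 30 + 31 = 92 days.
November 1–4, 2203: 4 days.
Total: 5 + 92 + 4 = 101 days.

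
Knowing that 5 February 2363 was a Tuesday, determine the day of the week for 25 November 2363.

February 2363: 28 − 5 = 23 days remain (2363 is not a leap year, so February has 28 days).
Then March (31), April (30), May (31), June (30), July (31), August (31), September (30), October (31): 31 + 30 + 31 + 30 + 31 + 31 + 30 + 31 = 245 days.
November 1–25, 2363: 25 days.
Total: 23 + 245 + 25 = 293 days.
293 mod 7 = 6, so 6 days after Tuesday is Monday.

Monday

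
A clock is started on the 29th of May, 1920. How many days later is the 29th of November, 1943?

From May 29, 1920 to May 29, 1943: 23 years, of which 5 contain a Feb 29 — 18×365 + 5×366 = 8400 days.
May 1943: 31 − 29 = 2 days remain.
Then June (30), July (31), August (31), September (30), October (31): 30 + 31 + 31 + 30 + 31 = 153 days.
November 1–29, 1943: 29 days.
Residual: 184 days.
Total: 8584 days.

8584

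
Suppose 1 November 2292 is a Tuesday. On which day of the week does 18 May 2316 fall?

From November 1, 2292 to November 1, 2315: 23 years, of which 4 contain a Feb 29 — 19×365 + 4×366 = 8399 days.
(2300 is not a leap year (divisible by 100 but not 400).)
November 2315: 30 − 1 = 29 days remain.
Then December (31), January (31), February 2316 (29), March (31), April (30): 31 + 31 + 29 + 31 + 30 = 152 days.
May 1–18, 2316: 18 days.
Residual: 199 days.
Total: 8598 days.
8598 mod 7 = 2, so 2 days after Tuesday is Thursday.

Thursday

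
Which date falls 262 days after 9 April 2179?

27 December 2179

Count 262 days after April 9, 2179:
April 2179: 30 − 9 = 21 days remain.
Then May (31), June (30), July (31), August (31), September (30), October (31), November (30): 31 + 30 + 31 + 31 + 30 + 31 + 30 = 214 days.
December 1–27, 2179: 27 days.
Total: 21 + 214 + 27 = 262 days.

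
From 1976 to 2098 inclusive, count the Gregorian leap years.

31

Years divisible by 4: 1976, 1980, …, 2096 — 31 in all.
2000 is divisible by 400, so still leap.
No century exceptions apply. Count: 31.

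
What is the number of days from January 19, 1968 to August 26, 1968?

220

January 1968: 31 − 19 = 12 days remain.
Then February 1968 (29), March (31), April (30), May (31), June (30), July (31): 29 + 31 + 30 + 31 + 30 + 31 = 182 days.
August 1–26, 1968: 26 days.
Total: 12 + 182 + 26 = 220 days.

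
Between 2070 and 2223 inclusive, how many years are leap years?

Years divisible by 4: 2072, 2076, …, 2220 — 38 in all.
Of these, 2100, 2200 are divisible by 100 but not 400, so not leap.
Leap years: 38 − 2 = 36.

36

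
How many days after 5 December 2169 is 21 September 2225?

Day-of-year of December 5, 2169: 339.
Day-of-year of September 21, 2225: 264.
2169 has 365 days, so 365 − 339 = 26 days remain in 2169.
Full years 2170–2224: 42 common + 13 leap = 42×365 + 13×366 = 20088 days.
Total: 26 + 20088 + 264 = 20378 days.

20378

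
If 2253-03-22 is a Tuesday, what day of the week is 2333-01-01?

Day-of-year of March 22, 2253: 81.
Day-of-year of January 1, 2333: 1.
2253 has 365 days, so 365 − 81 = 284 days remain in 2253.
Full years 2254–2332: 60 common + 19 leap = 60×365 + 19×366 = 28854 days.
Total: 284 + 28854 + 1 = 29139 days.
29139 mod 7 = 5, so 5 days after Tuesday is Sunday.

Sunday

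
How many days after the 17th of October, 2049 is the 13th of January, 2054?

Day-of-year of October 17, 2049: 290.
Day-of-year of January 13, 2054: 13.
2049 has 365 days, so 365 − 290 = 75 days remain in 2049.
Full years: 2050: 365; 2051: 365; 2052: 366; 2053: 365. Sum = 1461.
Total: 75 + 1461 + 13 = 1549 days.

1549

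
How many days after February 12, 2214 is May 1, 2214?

February 2214: 28 − 12 = 16 days remain (2214 is not a leap year, so February has 28 days).
Then March (31), April (30): 31 + 30 = 61 days.
May 1, 2214: 1 day.
Total: 16 + 61 + 1 = 78 days.

78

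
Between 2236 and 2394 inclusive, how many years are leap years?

39

Years divisible by 4: 2236, 2240, …, 2392 — 40 in all.
Of these, 2300 is divisible by 100 but not 400, so not leap.
Leap years: 40 − 1 = 39.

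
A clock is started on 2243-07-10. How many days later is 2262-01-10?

From July 10, 2243 to July 10, 2261: 18 years, of which 5 contain a Feb 29 — 13×365 + 5×366 = 6575 days.
July 2261: 31 − 10 = 21 days remain.
Then August (31), September (30), October (31), November (30), December (31): 31 + 30 + 31 + 30 + 31 = 153 days.
January 1–10, 2262: 10 days.
Residual: 184 days.
Total: 6759 days.

6759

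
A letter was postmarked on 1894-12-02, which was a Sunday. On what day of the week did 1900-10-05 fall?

December 2, 1894 → December 2, 1895: 365 days.
December 2, 1895 → December 2, 1896: 366 days (1896 is a leap year).
December 2, 1896 → December 2, 1897: 365 days.
December 2, 1897 → December 2, 1898: 365 days.
December 2, 1898 → December 2, 1899: 365 days.
December 1899: 31 − 2 = 29 days remain.
Then 9 full months totalling 273 days.
October 1–5, 1900: 5 days.
Residual: 307 days.
Total: 2133 days.
2133 mod 7 = 5, so 5 days after Sunday is Friday.

Friday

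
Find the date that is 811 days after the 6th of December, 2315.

the 24th of February, 2318

Count 811 days after December 6, 2315:
Day-of-year of December 6, 2315: 340.
Day-of-year of February 24, 2318: 55.
2315 has 365 days, so 365 − 340 = 25 days remain in 2315.
Full years: 2316: 366; 2317: 365. Sum = 731.
Total: 25 + 731 + 55 = 811 days.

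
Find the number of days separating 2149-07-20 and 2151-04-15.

634

Day-of-year of July 20, 2149: 201.
Day-of-year of April 15, 2151: 105.
2149 has 365 days, so 365 − 201 = 164 days remain in 2149.
Full years: 2150: 365. Sum = 365.
Total: 164 + 365 + 105 = 634 days.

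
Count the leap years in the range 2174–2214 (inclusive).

9

Years divisible by 4 in [2174, 2214]: 2176, 2180, 2184, 2188, 2192, 2196, 2200, 2204, 2208, 2212.
Of these, 2200 is divisible by 100 but not 400, so not leap.
Leap years: 10 − 1 = 9.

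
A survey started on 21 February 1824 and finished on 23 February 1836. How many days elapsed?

From February 21, 1824 to February 21, 1836: 12 years, of which 3 contain a Feb 29 — 9×365 + 3×366 = 4383 days.
Within February 1836: 23 − 21 = 2 days.
Total: 4385 days.

4385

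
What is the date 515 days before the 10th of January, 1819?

the 13th of August, 1817

Count 515 days before January 10, 1819:
Day-of-year of August 13, 1817: 225.
Day-of-year of January 10, 1819: 10.
1817 has 365 days, so 365 − 225 = 140 days remain in 1817.
Full years: 1818: 365. Sum = 365.
Total: 140 + 365 + 10 = 515 days.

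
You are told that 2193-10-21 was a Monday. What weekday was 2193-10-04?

Count forward from the earlier date (October 4, 2193) to the later (October 21, 2193):
Within October 2193: 21 − 4 = 17 days.
17 mod 7 = 3, so 3 days before Monday is Friday.

Friday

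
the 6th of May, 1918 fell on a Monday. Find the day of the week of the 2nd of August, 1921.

May 6, 1918 → May 6, 1919: 365 days.
May 6, 1919 → May 6, 1920: 366 days (1920 is a leap year).
May 6, 1920 → May 6, 1921: 365 days.
May 1921: 31 − 6 = 25 days remain.
Then June (30), July (31): 30 + 31 = 61 days.
August 1–2, 1921: 2 days.
Residual: 88 days.
Total: 1184 days.
1184 mod 7 = 1, so 1 day after Monday is Tuesday.

Tuesday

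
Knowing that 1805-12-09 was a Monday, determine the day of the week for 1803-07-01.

Count forward from the earlier date (July 1, 1803) to the later (December 9, 1805):
Day-of-year of July 1, 1803: 182.
Day-of-year of December 9, 1805: 343.
1803 has 365 days, so 365 − 182 = 183 days remain in 1803.
Full years: 1804: 366. Sum = 366.
Total: 183 + 366 + 343 = 892 days.
892 mod 7 = 3, so 3 days before Monday is Friday.

Friday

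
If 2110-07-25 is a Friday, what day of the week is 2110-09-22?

Monday

July 2110: 31 − 25 = 6 days remain.
Then August (31): 31 days.
September 1–22, 2110: 22 days.
Total: 6 + 31 + 22 = 59 days.
59 mod 7 = 3, so 3 days after Friday is Monday.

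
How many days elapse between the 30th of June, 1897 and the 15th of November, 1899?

Day-of-year of June 30, 1897: 181.
Day-of-year of November 15, 1899: 319.
1897 has 365 days, so 365 − 181 = 184 days remain in 1897.
Full years: 1898: 365. Sum = 365.
Total: 184 + 365 + 319 = 868 days.

868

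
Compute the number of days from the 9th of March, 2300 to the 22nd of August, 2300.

166

March 2300: 31 − 9 = 22 days remain.
Then April (30), May (31), June (30), July (31): 30 + 31 + 30 + 31 = 122 days.
August 1–22, 2300: 22 days.
Total: 22 + 122 + 22 = 166 days.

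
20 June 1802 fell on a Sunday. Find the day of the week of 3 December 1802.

Friday

June 1802: 30 − 20 = 10 days remain.
Then July (31), August (31), September (30), October (31), November (30): 31 + 31 + 30 + 31 + 30 = 153 days.
December 1–3, 1802: 3 days.
Total: 10 + 153 + 3 = 166 days.
166 mod 7 = 5, so 5 days after Sunday is Friday.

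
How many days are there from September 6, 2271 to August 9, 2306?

12755

Day-of-year of September 6, 2271: 249.
Day-of-year of August 9, 2306: 221.
2271 has 365 days, so 365 − 249 = 116 days remain in 2271.
Full years 2272–2305: 26 common + 8 leap = 26×365 + 8×366 = 12418 days.
Total: 116 + 12418 + 221 = 12755 days.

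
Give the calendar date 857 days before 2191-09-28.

2189-05-24

Count 857 days before September 28, 2191:
May 24, 2189 → May 24, 2190: 365 days.
May 24, 2190 → May 24, 2191: 365 days.
May 2191: 31 − 24 = 7 days remain.
Then June (30), July (31), August (31): 30 + 31 + 31 = 92 days.
September 1–28, 2191: 28 days.
Residual: 127 days.
Total: 857 days.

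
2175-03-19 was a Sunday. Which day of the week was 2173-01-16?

Saturday

Count forward from the earlier date (January 16, 2173) to the later (March 19, 2175):
January 2173: 31 − 16 = 15 days remain.
Then 25 full months totalling 758 days.
March 1–19, 2175: 19 days.
Total: 15 + 758 + 19 = 792 days.
792 mod 7 = 1, so 1 day before Sunday is Saturday.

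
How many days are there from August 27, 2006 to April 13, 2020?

From August 27, 2006 to August 27, 2019: 13 years, of which 3 contain a Feb 29 — 10×365 + 3×366 = 4748 days.
August 2019: 31 − 27 = 4 days remain.
Then September (30), October (31), November (30), December (31), January (31), February 2020 (29), March (31): 30 + 31 + 30 + 31 + 31 + 29 + 31 = 213 days.
April 1–13, 2020: 13 days.
Residual: 230 days.
Total: 4978 days.

4978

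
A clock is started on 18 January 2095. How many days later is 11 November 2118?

8697

From January 18, 2095 to January 18, 2118: 23 years, of which 5 contain a Feb 29 — 18×365 + 5×366 = 8400 days.
(2100 is not a leap year (divisible by 100 but not 400).)
January 2118: 31 − 18 = 13 days remain.
Then 9 full months totalling 273 days.
November 1–11, 2118: 11 days.
Residual: 297 days.
Total: 8697 days.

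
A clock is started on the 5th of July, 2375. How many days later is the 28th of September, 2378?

1181

July 5, 2375 → July 5, 2376: 366 days (2376 is a leap year).
July 5, 2376 → July 5, 2377: 365 days.
July 5, 2377 → July 5, 2378: 365 days.
July 2378: 31 − 5 = 26 days remain.
Then August (31): 31 days.
September 1–28, 2378: 28 days.
Residual: 85 days.
Total: 1181 days.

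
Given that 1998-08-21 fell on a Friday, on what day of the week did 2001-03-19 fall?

Monday

Day-of-year of August 21, 1998: 233.
Day-of-year of March 19, 2001: 78.
1998 has 365 days, so 365 − 233 = 132 days remain in 1998.
Full years: 1999: 365; 2000: 366. Sum = 731.
Total: 132 + 731 + 78 = 941 days.
941 mod 7 = 3, so 3 days after Friday is Monday.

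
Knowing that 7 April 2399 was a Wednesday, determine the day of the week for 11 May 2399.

Tuesday

April 2399: 30 − 7 = 23 days remain.
May 1–11, 2399: 11 days.
Total: 23 + 11 = 34 days.
34 mod 7 = 6, so 6 days after Wednesday is Tuesday.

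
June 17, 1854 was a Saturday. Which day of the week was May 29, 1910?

Day-of-year of June 17, 1854: 168.
Day-of-year of May 29, 1910: 149.
1854 has 365 days, so 365 − 168 = 197 days remain in 1854.
Full years 1855–1909: 42 common + 13 leap = 42×365 + 13×366 = 20088 days.
Total: 197 + 20088 + 149 = 20434 days.
20434 mod 7 = 1, so 1 day after Saturday is Sunday.

Sunday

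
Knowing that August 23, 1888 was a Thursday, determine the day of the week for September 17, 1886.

Count forward from the earlier date (September 17, 1886) to the later (August 23, 1888):
Day-of-year of September 17, 1886: 260.
Day-of-year of August 23, 1888: 236.
1886 has 365 days, so 365 − 260 = 105 days remain in 1886.
Full years: 1887: 365. Sum = 365.
Total: 105 + 365 + 236 = 706 days.
706 mod 7 = 6, so 6 days before Thursday is Friday.

Friday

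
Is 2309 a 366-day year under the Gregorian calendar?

No

2309 is not a leap year.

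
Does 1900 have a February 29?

No

1900 is not a leap year (divisible by 100 but not 400).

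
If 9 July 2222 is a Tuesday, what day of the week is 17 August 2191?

Wednesday

Count forward from the earlier date (August 17, 2191) to the later (July 9, 2222):
From August 17, 2191 to August 17, 2221: 30 years, of which 7 contain a Feb 29 — 23×365 + 7×366 = 10957 days.
(2200 is not a leap year (divisible by 100 but not 400).)
August 2221: 31 − 17 = 14 days remain.
Then 10 full months totalling 303 days.
July 1–9, 2222: 9 days.
Residual: 326 days.
Total: 11283 days.
11283 mod 7 = 6, so 6 days before Tuesday is Wednesday.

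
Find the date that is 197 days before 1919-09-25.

1919-03-12

Count 197 days before September 25, 1919:
March 1919: 31 − 12 = 19 days remain.
Then April (30), May (31), June (30), July (31), August (31): 30 + 31 + 30 + 31 + 31 = 153 days.
September 1–25, 1919: 25 days.
Total: 19 + 153 + 25 = 197 days.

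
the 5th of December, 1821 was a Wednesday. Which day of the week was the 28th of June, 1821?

Count forward from the earlier date (June 28, 1821) to the later (December 5, 1821):
June 1821: 30 − 28 = 2 days remain.
Then July (31), August (31), September (30), October (31), November (30): 31 + 31 + 30 + 31 + 30 = 153 days.
December 1–5, 1821: 5 days.
Total: 2 + 153 + 5 = 160 days.
160 mod 7 = 6, so 6 days before Wednesday is Thursday.

Thursday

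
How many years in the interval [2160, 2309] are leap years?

Years divisible by 4: 2160, 2164, …, 2308 — 38 in all.
Of these, 2200, 2300 are divisible by 100 but not 400, so not leap.
Leap years: 38 − 2 = 36.

36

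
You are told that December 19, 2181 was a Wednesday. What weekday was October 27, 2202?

Day-of-year of December 19, 2181: 353.
Day-of-year of October 27, 2202: 300.
2181 has 365 days, so 365 − 353 = 12 days remain in 2181.
Full years 2182–2201: 16 common + 4 leap = 16×365 + 4×366 = 7304 days.
Total: 12 + 7304 + 300 = 7616 days.
7616 is a multiple of 7, so October 27, 2202 falls on the same weekday: Wednesday.

Wednesday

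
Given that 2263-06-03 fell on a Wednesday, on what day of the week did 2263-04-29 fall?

Count forward from the earlier date (April 29, 2263) to the later (June 3, 2263):
April 2263: 30 − 29 = 1 day remains.
Then May (31): 31 days.
June 1–3, 2263: 3 days.
Total: 1 + 31 + 3 = 35 days.
35 is a multiple of 7, so 2263-04-29 falls on the same weekday: Wednesday.

Wednesday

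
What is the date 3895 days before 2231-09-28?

2221-01-28

Count 3895 days before September 28, 2231:
Day-of-year of January 28, 2221: 28.
Day-of-year of September 28, 2231: 271.
2221 has 365 days, so 365 − 28 = 337 days remain in 2221.
Full years 2222–2230: 7 common + 2 leap = 7×365 + 2×366 = 3287 days.
Total: 337 + 3287 + 271 = 3895 days.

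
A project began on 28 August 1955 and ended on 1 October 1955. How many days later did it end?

34

August 1955: 31 − 28 = 3 days remain.
Then September (30): 30 days.
October 1, 1955: 1 day.
Total: 3 + 30 + 1 = 34 days.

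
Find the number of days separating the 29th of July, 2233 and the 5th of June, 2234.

July 2233: 31 − 29 = 2 days remain.
Then 10 full months totalling 304 days.
June 1–5, 2234: 5 days.
Total: 2 + 304 + 5 = 311 days.

311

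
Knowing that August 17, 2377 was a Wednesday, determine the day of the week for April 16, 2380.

Wednesday

Day-of-year of August 17, 2377: 229.
Day-of-year of April 16, 2380: 107.
2377 has 365 days, so 365 − 229 = 136 days remain in 2377.
Full years: 2378: 365; 2379: 365. Sum = 730.
Total: 136 + 730 + 107 = 973 days.
973 is a multiple of 7, so April 16, 2380 falls on the same weekday: Wednesday.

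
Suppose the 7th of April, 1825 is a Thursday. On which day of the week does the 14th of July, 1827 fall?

Saturday

April 1825: 30 − 7 = 23 days remain.
Then 26 full months totalling 791 days.
July 1–14, 1827: 14 days.
Total: 23 + 791 + 14 = 828 days.
828 mod 7 = 2, so 2 days after Thursday is Saturday.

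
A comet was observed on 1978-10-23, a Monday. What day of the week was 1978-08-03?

Thursday

Count forward from the earlier date (August 3, 1978) to the later (October 23, 1978):
August 1978: 31 − 3 = 28 days remain.
Then September (30): 30 days.
October 1–23, 1978: 23 days.
Total: 28 + 30 + 23 = 81 days.
81 mod 7 = 4, so 4 days before Monday is Thursday.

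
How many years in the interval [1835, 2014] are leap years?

Years divisible by 4: 1836, 1840, …, 2012 — 45 in all.
Of these, 1900 is divisible by 100 but not 400, so not leap.
2000 is divisible by 400, so still leap.
Leap years: 45 − 1 = 44.

44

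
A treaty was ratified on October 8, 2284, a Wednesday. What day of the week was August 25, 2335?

From October 8, 2284 to October 8, 2334: 50 years, of which 11 contain a Feb 29 — 39×365 + 11×366 = 18261 days.
(2300 is not a leap year (divisible by 100 but not 400).)
October 2334: 31 − 8 = 23 days remain.
Then 9 full months totalling 273 days.
August 1–25, 2335: 25 days.
Residual: 321 days.
Total: 18582 days.
18582 mod 7 = 4, so 4 days after Wednesday is Sunday.

Sunday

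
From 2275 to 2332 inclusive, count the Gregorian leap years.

Years divisible by 4: 2276, 2280, …, 2332 — 15 in all.
Of these, 2300 is divisible by 100 but not 400, so not leap.
Leap years: 15 − 1 = 14.

14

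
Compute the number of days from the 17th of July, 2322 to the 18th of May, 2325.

July 17, 2322 → July 17, 2323: 365 days.
July 17, 2323 → July 17, 2324: 366 days (2324 is a leap year).
July 2324: 31 − 17 = 14 days remain.
Then 9 full months totalling 273 days.
May 1–18, 2325: 18 days.
Residual: 305 days.
Total: 1036 days.

1036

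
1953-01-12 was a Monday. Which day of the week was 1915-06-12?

Count forward from the earlier date (June 12, 1915) to the later (January 12, 1953):
Day-of-year of June 12, 1915: 163.
Day-of-year of January 12, 1953: 12.
1915 has 365 days, so 365 − 163 = 202 days remain in 1915.
Full years 1916–1952: 27 common + 10 leap = 27×365 + 10×366 = 13515 days.
Total: 202 + 13515 + 12 = 13729 days.
13729 mod 7 = 2, so 2 days before Monday is Saturday.

Saturday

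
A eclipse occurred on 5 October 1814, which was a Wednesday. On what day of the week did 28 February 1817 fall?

Friday

Day-of-year of October 5, 1814: 278.
Day-of-year of February 28, 1817: 59.
1814 has 365 days, so 365 − 278 = 87 days remain in 1814.
Full years: 1815: 365; 1816: 366. Sum = 731.
Total: 87 + 731 + 59 = 877 days.
877 mod 7 = 2, so 2 days after Wednesday is Friday.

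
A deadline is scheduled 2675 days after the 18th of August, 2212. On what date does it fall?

the 15th of December, 2219

Count 2675 days after August 18, 2212:
Day-of-year of August 18, 2212: 231.
Day-of-year of December 15, 2219: 349.
2212 has 366 days, so 366 − 231 = 135 days remain in 2212.
Full years: 2213: 365; 2214: 365; 2215: 365; 2216: 366; 2217: 365; 2218: 365. Sum = 2191.
Total: 135 + 2191 + 349 = 2675 days.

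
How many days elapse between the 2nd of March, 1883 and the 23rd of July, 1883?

143

March 1883: 31 − 2 = 29 days remain.
Then April (30), May (31), June (30): 30 + 31 + 30 = 91 days.
July 1–23, 1883: 23 days.
Total: 29 + 91 + 23 = 143 days.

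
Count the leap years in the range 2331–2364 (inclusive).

Years divisible by 4 in [2331, 2364]: 2332, 2336, 2340, 2344, 2348, 2352, 2356, 2360, 2364.
No century exceptions apply. Count: 9.

9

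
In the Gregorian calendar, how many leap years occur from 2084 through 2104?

5

Years divisible by 4 in [2084, 2104]: 2084, 2088, 2092, 2096, 2100, 2104.
Of these, 2100 is divisible by 100 but not 400, so not leap.
Leap years: 6 − 1 = 5.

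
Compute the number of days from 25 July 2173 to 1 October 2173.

July 2173: 31 − 25 = 6 days remain.
Then August (31), September (30): 31 + 30 = 61 days.
October 1, 2173: 1 day.
Total: 6 + 61 + 1 = 68 days.

68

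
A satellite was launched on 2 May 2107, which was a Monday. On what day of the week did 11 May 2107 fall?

Within May 2107: 11 − 2 = 9 days.
9 mod 7 = 2, so 2 days after Monday is Wednesday.

Wednesday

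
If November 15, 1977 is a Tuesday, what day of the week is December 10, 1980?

Wednesday

November 15, 1977 → November 15, 1978: 365 days.
November 15, 1978 → November 15, 1979: 365 days.
November 15, 1979 → November 15, 1980: 366 days (1980 is a leap year).
November 1980: 30 − 15 = 15 days remain.
December 1–10, 1980: 10 days.
Residual: 25 days.
Total: 1121 days.
1121 mod 7 = 1, so 1 day after Tuesday is Wednesday.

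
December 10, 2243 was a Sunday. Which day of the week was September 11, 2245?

December 2243: 31 − 10 = 21 days remain.
Then 20 full months totalling 609 days.
September 1–11, 2245: 11 days.
Total: 21 + 609 + 11 = 641 days.
641 mod 7 = 4, so 4 days after Sunday is Thursday.

Thursday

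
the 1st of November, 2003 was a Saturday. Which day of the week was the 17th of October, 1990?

Count forward from the earlier date (October 17, 1990) to the later (November 1, 2003):
From October 17, 1990 to October 17, 2003: 13 years, of which 3 contain a Feb 29 — 10×365 + 3×366 = 4748 days.
(2000 is a leap year (divisible by 400).)
October 2003: 31 − 17 = 14 days remain.
November 1, 2003: 1 day.
Residual: 15 days.
Total: 4763 days.
4763 mod 7 = 3, so 3 days before Saturday is Wednesday.

Wednesday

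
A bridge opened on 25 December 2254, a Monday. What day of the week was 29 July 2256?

December 25, 2254 → December 25, 2255: 365 days.
December 2255: 31 − 25 = 6 days remain.
Then January (31), February 2256 (29), March (31), April (30), May (31), June (30): 31 + 29 + 31 + 30 + 31 + 30 = 182 days.
July 1–29, 2256: 29 days.
Residual: 217 days.
Total: 582 days.
582 mod 7 = 1, so 1 day after Monday is Tuesday.

Tuesday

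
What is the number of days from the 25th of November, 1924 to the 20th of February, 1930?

Day-of-year of November 25, 1924: 330.
Day-of-year of February 20, 1930: 51.
1924 has 366 days, so 366 − 330 = 36 days remain in 1924.
Full years: 1925: 365; 1926: 365; 1927: 365; 1928: 366; 1929: 365. Sum = 1826.
Total: 36 + 1826 + 51 = 1913 days.

1913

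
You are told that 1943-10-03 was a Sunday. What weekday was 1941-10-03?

Friday

Count forward from the earlier date (October 3, 1941) to the later (October 3, 1943):
October 3, 1941 → October 3, 1942: 365 days.
October 3, 1942 → October 3, 1943: 365 days.
Total: 730 days.
730 mod 7 = 2, so 2 days before Sunday is Friday.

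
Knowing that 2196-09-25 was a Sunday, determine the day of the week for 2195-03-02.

Monday

Count forward from the earlier date (March 2, 2195) to the later (September 25, 2196):
March 2195: 31 − 2 = 29 days remain.
Then 17 full months totalling 519 days.
September 1–25, 2196: 25 days.
Total: 29 + 519 + 25 = 573 days.
573 mod 7 = 6, so 6 days before Sunday is Monday.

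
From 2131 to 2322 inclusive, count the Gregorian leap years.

46

Years divisible by 4: 2132, 2136, …, 2320 — 48 in all.
Of these, 2200, 2300 are divisible by 100 but not 400, so not leap.
Leap years: 48 − 2 = 46.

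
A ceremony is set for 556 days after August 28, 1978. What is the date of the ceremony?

March 6, 1980

Count 556 days after August 28, 1978:
Day-of-year of August 28, 1978: 240.
Day-of-year of March 6, 1980: 66.
1978 has 365 days, so 365 − 240 = 125 days remain in 1978.
Full years: 1979: 365. Sum = 365.
Total: 125 + 365 + 66 = 556 days.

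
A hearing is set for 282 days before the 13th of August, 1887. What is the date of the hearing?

the 4th of November, 1886

Count 282 days before August 13, 1887:
November 1886: 30 − 4 = 26 days remain.
Then December (31), January (31), February 1887 (28), March (31), April (30), May (31), June (30), July (31): 31 + 31 + 28 + 31 + 30 + 31 + 30 + 31 = 243 days.
August 1–13, 1887: 13 days.
Residual: 282 days.
Total: 282 days.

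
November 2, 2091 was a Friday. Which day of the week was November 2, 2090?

Thursday

Count forward from the earlier date (November 2, 2090) to the later (November 2, 2091):
November 2090: 30 − 2 = 28 days remain.
Then 11 full months totalling 335 days.
November 1–2, 2091: 2 days.
Total: 28 + 335 + 2 = 365 days.
365 mod 7 = 1, so 1 day before Friday is Thursday.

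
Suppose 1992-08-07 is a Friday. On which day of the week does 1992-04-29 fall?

Wednesday

Count forward from the earlier date (April 29, 1992) to the later (August 7, 1992):
April 1992: 30 − 29 = 1 day remains.
Then May (31), June (30), July (31): 31 + 30 + 31 = 92 days.
August 1–7, 1992: 7 days.
Total: 1 + 92 + 7 = 100 days.
100 mod 7 = 2, so 2 days before Friday is Wednesday.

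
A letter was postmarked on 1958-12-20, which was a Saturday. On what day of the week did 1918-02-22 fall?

Friday

Count forward from the earlier date (February 22, 1918) to the later (December 20, 1958):
From February 22, 1918 to February 22, 1958: 40 years, of which 10 contain a Feb 29 — 30×365 + 10×366 = 14610 days.
February 1958: 28 − 22 = 6 days remain (1958 is not a leap year, so February has 28 days).
Then 9 full months totalling 275 days.
December 1–20, 1958: 20 days.
Residual: 301 days.
Total: 14911 days.
14911 mod 7 = 1, so 1 day before Saturday is Friday.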